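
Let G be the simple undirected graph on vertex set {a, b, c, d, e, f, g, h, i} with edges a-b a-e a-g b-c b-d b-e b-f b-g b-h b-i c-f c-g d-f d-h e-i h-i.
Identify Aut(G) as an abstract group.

D_8

Vertex b is the unique vertex of degree 8; the remaining 8 vertices each have degree 3 and induce a cycle, so G is the wheel on 9 vertices with hub b. Every automorphism fixes the hub and acts on the rim 8-cycle, so Aut(G) ≅ Aut(C_8) = D_8 of order 16.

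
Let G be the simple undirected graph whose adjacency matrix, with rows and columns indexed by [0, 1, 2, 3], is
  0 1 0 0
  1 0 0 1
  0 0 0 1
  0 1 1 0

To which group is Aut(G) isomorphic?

The degree sequence is [1, 2, 1, 2]; the two degree-1 vertices 0 and 2 are the ends of a path, so G = P_4. A path has exactly one nontrivial symmetry — reversal — giving Aut(G) of order 2.

C_2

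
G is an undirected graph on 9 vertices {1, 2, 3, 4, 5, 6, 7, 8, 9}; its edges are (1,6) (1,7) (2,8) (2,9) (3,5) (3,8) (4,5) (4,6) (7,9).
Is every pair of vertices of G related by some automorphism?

Yes

G is 2-regular and connected on 9 vertices, i.e. the cycle C_9. C_9 has 9 rotations and 9 reflections, so Aut(C_9) ≅ D_9 of order 18. This group acts transitively on the 9 vertices.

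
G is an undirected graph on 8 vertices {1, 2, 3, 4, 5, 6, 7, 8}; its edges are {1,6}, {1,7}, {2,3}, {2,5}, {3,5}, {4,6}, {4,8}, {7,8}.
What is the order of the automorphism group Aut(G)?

G has two connected components, {1, 4, 6, 7, 8} and {2, 3, 5}; each is 2-regular, so G = C_5 ⊔ C_3. No automorphism exchanges components of different sizes, hence Aut(G) is the direct product D_3 × D_5, order 60.

60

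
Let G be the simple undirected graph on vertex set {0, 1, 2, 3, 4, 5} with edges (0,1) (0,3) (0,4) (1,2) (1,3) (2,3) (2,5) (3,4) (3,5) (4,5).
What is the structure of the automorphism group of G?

D_5

Vertex 3 is the unique vertex of degree 5; the remaining 5 vertices each have degree 3 and induce a cycle, so G is the wheel on 6 vertices with hub 3. Every automorphism fixes the hub and acts on the rim 5-cycle, so Aut(G) ≅ Aut(C_5) = D_5 of order 10.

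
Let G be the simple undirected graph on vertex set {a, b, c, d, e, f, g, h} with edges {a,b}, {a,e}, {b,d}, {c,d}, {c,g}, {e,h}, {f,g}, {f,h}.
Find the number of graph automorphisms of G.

G is 2-regular and connected on 8 vertices, i.e. the cycle C_8. The automorphisms of the 8-cycle are exactly the symmetries of a regular 8-gon: the dihedral group D_8, |D_8| = 16.

16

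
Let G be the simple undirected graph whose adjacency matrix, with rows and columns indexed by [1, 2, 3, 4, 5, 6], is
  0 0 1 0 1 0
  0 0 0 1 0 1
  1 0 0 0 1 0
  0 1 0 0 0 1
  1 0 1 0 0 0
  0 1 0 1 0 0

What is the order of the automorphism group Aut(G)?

72

G has two connected components, {1, 3, 5} and {2, 4, 6}; each is 2-regular, so G = C_3 ⊔ C_3. Aut of a disjoint union of two copies of C_3 is the wreath product D_3 ≀ Z_2, of order 2·6² = 72.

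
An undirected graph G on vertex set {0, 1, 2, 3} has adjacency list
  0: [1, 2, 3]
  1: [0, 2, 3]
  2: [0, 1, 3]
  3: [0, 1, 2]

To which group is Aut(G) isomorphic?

All 4 vertices are pairwise adjacent: G = K_4. Every bijection on the vertex set is an automorphism of K_4; hence Aut(K_4) ≅ S_4, order 24.

S_4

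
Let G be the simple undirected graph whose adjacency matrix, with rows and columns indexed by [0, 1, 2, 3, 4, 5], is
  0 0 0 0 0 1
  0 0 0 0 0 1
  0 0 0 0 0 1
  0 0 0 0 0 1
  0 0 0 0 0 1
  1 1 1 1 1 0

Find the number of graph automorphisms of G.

120

Vertex 5 has degree 5 and every other vertex has degree 1, so G is the star K_{1,5} with centre 5. The 5 leaves are pairwise interchangeable while the centre is fixed, giving Aut(G) = S_5.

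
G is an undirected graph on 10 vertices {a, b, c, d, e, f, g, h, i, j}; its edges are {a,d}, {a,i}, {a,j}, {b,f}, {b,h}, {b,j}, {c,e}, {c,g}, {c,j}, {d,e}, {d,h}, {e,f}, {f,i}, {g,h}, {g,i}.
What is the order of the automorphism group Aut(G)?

120

G is 3-regular on 10 vertices with no triangles and no 4-cycles (girth 5): this is the Petersen graph. It is a classical fact that the Petersen graph has automorphism group S_5 (order 120), arising from its description as the Kneser graph K(5,2).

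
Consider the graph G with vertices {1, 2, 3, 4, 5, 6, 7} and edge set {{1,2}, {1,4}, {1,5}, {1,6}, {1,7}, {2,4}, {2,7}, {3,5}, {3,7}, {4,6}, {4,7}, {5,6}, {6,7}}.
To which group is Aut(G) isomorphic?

The degree sequence is [5, 3, 2, 4, 3, 4, 5]. Checking the degree-preserving permutations of the vertex set shows that none except the identity preserves every edge, so Aut(G) is trivial.

1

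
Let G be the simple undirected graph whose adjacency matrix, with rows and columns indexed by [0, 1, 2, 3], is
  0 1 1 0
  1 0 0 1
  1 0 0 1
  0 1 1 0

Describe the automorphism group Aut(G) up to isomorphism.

S_2 ≀ Z_2

G is 2-regular and bipartite with parts {0, 3} and {1, 2} (each part is independent and every cross-pair is an edge), so G = K_{2,2}. Aut(K_{2,2}) is the wreath product S_2 ≀ Z_2: permute within each part, then optionally swap the parts; |Aut| = 2·(2!)² = 8.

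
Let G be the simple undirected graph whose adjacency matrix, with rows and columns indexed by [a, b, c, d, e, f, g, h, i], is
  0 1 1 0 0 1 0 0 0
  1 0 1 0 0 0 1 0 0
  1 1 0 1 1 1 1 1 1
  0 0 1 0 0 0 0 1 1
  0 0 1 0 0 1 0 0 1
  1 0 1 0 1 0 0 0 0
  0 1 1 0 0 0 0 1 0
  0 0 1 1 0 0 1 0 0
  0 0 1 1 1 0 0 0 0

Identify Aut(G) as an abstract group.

D_8

Vertex c is the unique vertex of degree 8; the remaining 8 vertices each have degree 3 and induce a cycle, so G is the wheel on 9 vertices with hub c. Every automorphism fixes the hub and acts on the rim 8-cycle, so Aut(G) ≅ Aut(C_8) = D_8 of order 16.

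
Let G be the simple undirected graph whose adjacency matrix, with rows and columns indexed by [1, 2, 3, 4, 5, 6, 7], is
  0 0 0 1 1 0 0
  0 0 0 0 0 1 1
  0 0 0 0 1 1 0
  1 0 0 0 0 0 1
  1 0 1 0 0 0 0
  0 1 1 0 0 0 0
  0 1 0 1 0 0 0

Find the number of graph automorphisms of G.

14

Every vertex has degree 2 and the graph is connected, so G is the 7-cycle C_7. The automorphisms of the 7-cycle are exactly the symmetries of a regular 7-gon: the dihedral group D_7, |D_7| = 14.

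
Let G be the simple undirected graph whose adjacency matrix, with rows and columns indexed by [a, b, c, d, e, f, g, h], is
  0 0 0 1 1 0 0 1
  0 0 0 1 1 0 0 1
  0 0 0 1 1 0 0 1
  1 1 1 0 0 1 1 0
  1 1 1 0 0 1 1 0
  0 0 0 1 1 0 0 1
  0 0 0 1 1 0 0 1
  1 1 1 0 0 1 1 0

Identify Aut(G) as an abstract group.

The vertices split by degree into {d, e, h} (degree 5) and {a, b, c, f, g} (degree 3); every edge runs between the two parts, so G is the complete bipartite graph K_{3,5}. Automorphisms preserve the bipartition setwise (since the parts differ in size) and act as S_5 × S_3 within it; |Aut| = 720.

S_5 × S_3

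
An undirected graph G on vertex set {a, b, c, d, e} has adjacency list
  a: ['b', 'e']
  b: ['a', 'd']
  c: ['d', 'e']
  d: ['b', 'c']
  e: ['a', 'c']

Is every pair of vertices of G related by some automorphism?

G is 2-regular and connected on 5 vertices, i.e. the cycle C_5. The automorphisms of the 5-cycle are exactly the symmetries of a regular 5-gon: the dihedral group D_5, |D_5| = 10. Under this action every vertex can be carried to every other, so G is vertex-transitive.

Yes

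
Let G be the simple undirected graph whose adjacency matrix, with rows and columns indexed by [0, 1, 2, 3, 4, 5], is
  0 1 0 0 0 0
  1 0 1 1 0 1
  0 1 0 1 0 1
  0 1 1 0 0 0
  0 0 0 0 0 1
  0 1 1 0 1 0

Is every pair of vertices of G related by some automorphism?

Vertex 1 is the only vertex of degree 4, so every automorphism fixes it; G is not vertex-transitive.

No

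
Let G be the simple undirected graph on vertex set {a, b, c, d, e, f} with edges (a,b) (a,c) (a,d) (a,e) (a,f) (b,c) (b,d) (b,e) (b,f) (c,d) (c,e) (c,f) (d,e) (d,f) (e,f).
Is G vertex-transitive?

Yes

All 6 vertices are pairwise adjacent: G = K_6. Every bijection on the vertex set is an automorphism of K_6; hence Aut(K_6) ≅ S_6, order 720. This group acts transitively on the 6 vertices.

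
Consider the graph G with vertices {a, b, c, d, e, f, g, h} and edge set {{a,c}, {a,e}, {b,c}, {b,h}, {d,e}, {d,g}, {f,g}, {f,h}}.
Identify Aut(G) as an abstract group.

G is 2-regular and connected on 8 vertices, i.e. the cycle C_8. C_8 has 8 rotations and 8 reflections, so Aut(C_8) ≅ D_8 of order 16.

the dihedral group of order 16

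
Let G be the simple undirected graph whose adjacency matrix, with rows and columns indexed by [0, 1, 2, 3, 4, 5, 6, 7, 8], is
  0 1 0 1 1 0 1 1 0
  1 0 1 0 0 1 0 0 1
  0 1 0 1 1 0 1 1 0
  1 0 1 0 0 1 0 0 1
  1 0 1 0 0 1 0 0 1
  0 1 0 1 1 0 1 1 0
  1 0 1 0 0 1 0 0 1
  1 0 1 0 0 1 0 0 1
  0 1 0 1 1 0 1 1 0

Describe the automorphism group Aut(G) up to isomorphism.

S_4 × S_5

The vertices split by degree into {0, 2, 5, 8} (degree 5) and {1, 3, 4, 6, 7} (degree 4); every edge runs between the two parts, so G is the complete bipartite graph K_{4,5}. The parts have unequal sizes, so no automorphism swaps them; each part is permuted independently, giving S_4 × S_5 of order 4!·5! = 2880.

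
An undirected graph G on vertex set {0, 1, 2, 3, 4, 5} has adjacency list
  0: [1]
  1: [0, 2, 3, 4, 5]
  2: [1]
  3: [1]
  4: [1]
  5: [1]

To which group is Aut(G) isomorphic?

Vertex 1 has degree 5 and every other vertex has degree 1, so G is the star K_{1,5} with centre 1. The 5 leaves are pairwise interchangeable while the centre is fixed, giving Aut(G) = S_5.

the symmetric group on 5 letters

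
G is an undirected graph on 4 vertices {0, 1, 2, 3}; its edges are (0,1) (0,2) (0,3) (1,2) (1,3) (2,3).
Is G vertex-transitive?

Yes

All 4 vertices are pairwise adjacent: G = K_4. Any permutation of the 4 vertices preserves K_4, so Aut(K_4) = S_4 of order 4! = 24. This group acts transitively on the 4 vertices.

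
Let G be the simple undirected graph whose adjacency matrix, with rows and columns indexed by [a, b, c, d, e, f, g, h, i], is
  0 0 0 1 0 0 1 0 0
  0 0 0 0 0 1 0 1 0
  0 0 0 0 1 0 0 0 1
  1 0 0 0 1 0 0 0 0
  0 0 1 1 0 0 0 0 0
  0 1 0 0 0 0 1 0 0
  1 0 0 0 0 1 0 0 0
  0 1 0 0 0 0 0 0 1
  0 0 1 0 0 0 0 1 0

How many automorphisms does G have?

Every vertex has degree 2 and the graph is connected, so G is the 9-cycle C_9. C_9 has 9 rotations and 9 reflections, so Aut(C_9) ≅ D_9 of order 18.

18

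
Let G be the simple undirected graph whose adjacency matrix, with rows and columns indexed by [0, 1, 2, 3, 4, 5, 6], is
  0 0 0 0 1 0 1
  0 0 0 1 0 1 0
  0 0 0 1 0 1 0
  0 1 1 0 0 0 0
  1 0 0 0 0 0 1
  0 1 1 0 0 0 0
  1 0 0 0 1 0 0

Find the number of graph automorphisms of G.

G has two connected components, {1, 2, 3, 5} and {0, 4, 6}; each is 2-regular, so G = C_4 ⊔ C_3. The components are non-isomorphic (different sizes), so Aut(G) = Aut(C_4) × Aut(C_3) = D_4 × D_3 of order 8·6 = 48.

48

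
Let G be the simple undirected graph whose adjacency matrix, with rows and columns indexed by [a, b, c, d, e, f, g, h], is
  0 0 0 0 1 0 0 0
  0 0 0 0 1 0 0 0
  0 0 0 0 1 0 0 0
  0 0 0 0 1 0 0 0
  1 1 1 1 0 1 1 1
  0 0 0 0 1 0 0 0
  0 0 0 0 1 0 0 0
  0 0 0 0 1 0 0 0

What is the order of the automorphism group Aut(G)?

5040

Vertex e has degree 7 and every other vertex has degree 1, so G is the star K_{1,7} with centre e. The 7 leaves are pairwise interchangeable while the centre is fixed, giving Aut(G) = S_7.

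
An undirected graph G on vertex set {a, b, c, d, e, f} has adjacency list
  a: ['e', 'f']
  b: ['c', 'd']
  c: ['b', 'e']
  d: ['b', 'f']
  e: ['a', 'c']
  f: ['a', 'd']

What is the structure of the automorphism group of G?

D_6

G is 2-regular and connected on 6 vertices, i.e. the cycle C_6. The automorphisms of the 6-cycle are exactly the symmetries of a regular 6-gon: the dihedral group D_6, |D_6| = 12.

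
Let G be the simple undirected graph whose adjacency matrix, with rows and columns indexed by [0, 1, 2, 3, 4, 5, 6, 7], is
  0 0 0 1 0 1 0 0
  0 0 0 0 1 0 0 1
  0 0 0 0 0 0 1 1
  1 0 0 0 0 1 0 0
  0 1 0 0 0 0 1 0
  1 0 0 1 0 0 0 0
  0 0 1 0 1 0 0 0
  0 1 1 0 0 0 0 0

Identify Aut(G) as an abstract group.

D_3 × D_5

G has two connected components, {1, 2, 4, 6, 7} and {0, 3, 5}; each is 2-regular, so G = C_5 ⊔ C_3. No automorphism exchanges components of different sizes, hence Aut(G) is the direct product D_3 × D_5, order 60.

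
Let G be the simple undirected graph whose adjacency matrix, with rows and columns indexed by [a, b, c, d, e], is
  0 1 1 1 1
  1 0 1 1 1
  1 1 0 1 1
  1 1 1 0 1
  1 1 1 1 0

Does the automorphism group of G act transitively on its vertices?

Yes

Every vertex has degree 4, so G is the complete graph K_5. Every bijection on the vertex set is an automorphism of K_5; hence Aut(K_5) ≅ S_5, order 120. This group acts transitively on the 5 vertices.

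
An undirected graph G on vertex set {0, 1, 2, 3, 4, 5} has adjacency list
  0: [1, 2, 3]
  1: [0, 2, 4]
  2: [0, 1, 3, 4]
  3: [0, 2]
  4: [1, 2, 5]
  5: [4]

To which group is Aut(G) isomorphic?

Degrees alone do not determine every vertex (e.g. 0 and 1 both have degree 3), but their neighbour-degree multisets differ: N(0) has degrees [2, 3, 4] while N(1) has degrees [3, 3, 4]. Repeating this refinement separates all vertices, so the only automorphism is the identity.

{e}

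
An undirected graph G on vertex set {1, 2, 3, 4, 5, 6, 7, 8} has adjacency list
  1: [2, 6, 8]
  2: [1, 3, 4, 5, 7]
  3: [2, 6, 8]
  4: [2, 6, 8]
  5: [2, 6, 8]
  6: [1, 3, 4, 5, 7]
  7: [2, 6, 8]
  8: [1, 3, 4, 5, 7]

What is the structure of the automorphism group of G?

The vertices split by degree into {2, 6, 8} (degree 5) and {1, 3, 4, 5, 7} (degree 3); every edge runs between the two parts, so G is the complete bipartite graph K_{3,5}. The parts have unequal sizes, so no automorphism swaps them; each part is permuted independently, giving S_5 × S_3 of order 5!·3! = 720.

S_5 × S_3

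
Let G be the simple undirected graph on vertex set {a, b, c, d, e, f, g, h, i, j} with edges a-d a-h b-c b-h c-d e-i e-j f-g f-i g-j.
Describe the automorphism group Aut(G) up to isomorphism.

(D_5 × D_5) ⋊ Z_2

G has two connected components, {e, f, g, i, j} and {a, b, c, d, h}; each is 2-regular, so G = C_5 ⊔ C_5. With two isomorphic components, Aut(G) = Aut(C_5) ≀ S_2 = (D_5 × D_5) ⋊ Z_2: permute each cycle by D_5, then optionally swap the two cycles. Order 2·(2·5)² = 200.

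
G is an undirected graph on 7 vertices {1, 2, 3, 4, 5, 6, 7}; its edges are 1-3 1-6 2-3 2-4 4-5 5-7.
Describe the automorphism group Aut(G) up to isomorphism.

The degree sequence is [2, 2, 2, 2, 2, 1, 1]; the two degree-1 vertices 6 and 7 are the ends of a path, so G = P_7. The only nontrivial automorphism of a path is the end-to-end reflection, so Aut(G) ≅ Z_2.

the cyclic group of order 2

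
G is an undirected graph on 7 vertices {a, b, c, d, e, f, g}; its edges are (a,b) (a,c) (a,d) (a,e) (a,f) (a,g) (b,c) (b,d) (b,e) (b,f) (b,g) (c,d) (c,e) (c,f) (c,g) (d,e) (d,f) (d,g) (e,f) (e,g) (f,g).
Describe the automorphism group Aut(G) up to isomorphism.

the symmetric group on 7 letters

Every vertex has degree 6, so G is the complete graph K_7. Any permutation of the 7 vertices preserves K_7, so Aut(K_7) = S_7 of order 7! = 5040.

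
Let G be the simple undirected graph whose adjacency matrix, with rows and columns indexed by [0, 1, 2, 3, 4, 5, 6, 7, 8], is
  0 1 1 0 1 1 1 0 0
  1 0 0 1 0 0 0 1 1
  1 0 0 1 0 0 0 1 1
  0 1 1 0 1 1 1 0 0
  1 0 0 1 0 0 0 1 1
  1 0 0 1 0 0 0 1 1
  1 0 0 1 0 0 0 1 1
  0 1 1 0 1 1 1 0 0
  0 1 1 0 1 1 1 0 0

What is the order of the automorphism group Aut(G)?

The vertices split by degree into {0, 3, 7, 8} (degree 5) and {1, 2, 4, 5, 6} (degree 4); every edge runs between the two parts, so G is the complete bipartite graph K_{4,5}. The parts have unequal sizes, so no automorphism swaps them; each part is permuted independently, giving S_4 × S_5 of order 4!·5! = 2880.

2880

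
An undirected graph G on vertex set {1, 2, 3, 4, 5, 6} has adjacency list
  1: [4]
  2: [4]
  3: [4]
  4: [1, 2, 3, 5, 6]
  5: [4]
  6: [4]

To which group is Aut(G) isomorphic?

the symmetric group on 5 letters

Vertex 4 has degree 5 and every other vertex has degree 1, so G is the star K_{1,5} with centre 4. The 5 leaves are pairwise interchangeable while the centre is fixed, giving Aut(G) = S_5.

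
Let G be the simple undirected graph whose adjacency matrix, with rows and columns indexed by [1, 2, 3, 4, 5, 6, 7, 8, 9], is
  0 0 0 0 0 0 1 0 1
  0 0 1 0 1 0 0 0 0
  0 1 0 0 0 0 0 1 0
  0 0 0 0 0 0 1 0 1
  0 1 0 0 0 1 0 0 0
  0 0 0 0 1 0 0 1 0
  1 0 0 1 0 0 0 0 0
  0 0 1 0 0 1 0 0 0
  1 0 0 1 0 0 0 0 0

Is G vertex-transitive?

No

G has two connected components, {2, 3, 5, 6, 8} and {1, 4, 7, 9}; each is 2-regular, so G = C_5 ⊔ C_4. The orbit of 1 under Aut(G) is {1, 4, 7, 9}, which does not contain 2, so G is not vertex-transitive.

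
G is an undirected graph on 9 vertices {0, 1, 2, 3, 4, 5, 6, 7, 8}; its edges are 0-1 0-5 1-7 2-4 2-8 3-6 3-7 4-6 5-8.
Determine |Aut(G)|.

G is 2-regular and connected on 9 vertices, i.e. the cycle C_9. C_9 has 9 rotations and 9 reflections, so Aut(C_9) ≅ D_9 of order 18.

18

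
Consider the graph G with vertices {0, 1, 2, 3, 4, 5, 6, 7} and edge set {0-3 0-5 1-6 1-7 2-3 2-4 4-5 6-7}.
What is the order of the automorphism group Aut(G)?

G has two connected components, {0, 2, 3, 4, 5} and {1, 6, 7}; each is 2-regular, so G = C_5 ⊔ C_3. The components are non-isomorphic (different sizes), so Aut(G) = Aut(C_3) × Aut(C_5) = D_3 × D_5 of order 6·10 = 60.

60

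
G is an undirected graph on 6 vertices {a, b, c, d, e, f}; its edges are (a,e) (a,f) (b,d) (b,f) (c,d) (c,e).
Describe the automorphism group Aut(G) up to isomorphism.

the dihedral group of order 12

Every vertex has degree 2 and the graph is connected, so G is the 6-cycle C_6. C_6 has 6 rotations and 6 reflections, so Aut(C_6) ≅ D_6 of order 12.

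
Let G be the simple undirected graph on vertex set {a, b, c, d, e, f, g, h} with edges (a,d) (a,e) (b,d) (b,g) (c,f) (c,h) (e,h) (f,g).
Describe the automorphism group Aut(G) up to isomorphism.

the dihedral group of order 16

G is 2-regular and connected on 8 vertices, i.e. the cycle C_8. C_8 has 8 rotations and 8 reflections, so Aut(C_8) ≅ D_8 of order 16.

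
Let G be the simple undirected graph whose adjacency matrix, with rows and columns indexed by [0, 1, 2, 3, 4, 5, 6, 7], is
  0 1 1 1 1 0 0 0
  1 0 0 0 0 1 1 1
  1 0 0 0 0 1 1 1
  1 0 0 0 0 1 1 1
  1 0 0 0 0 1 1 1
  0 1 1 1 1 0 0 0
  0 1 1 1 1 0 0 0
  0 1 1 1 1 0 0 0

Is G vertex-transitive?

G is 4-regular and bipartite with parts {1, 2, 3, 4} and {0, 5, 6, 7} (each part is independent and every cross-pair is an edge), so G = K_{4,4}. Each part can be permuted independently (S_4 × S_4) and the two equal-size parts can also be swapped, giving (S_4 × S_4) ⋊ Z_2 of order 2·(4!)² = 1152. This group acts transitively on the 8 vertices.

Yes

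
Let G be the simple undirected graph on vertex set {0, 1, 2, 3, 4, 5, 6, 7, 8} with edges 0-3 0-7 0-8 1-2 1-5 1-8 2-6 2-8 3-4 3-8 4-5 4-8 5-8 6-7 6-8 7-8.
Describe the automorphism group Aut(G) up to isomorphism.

Vertex 8 is the unique vertex of degree 8; the remaining 8 vertices each have degree 3 and induce a cycle, so G is the wheel on 9 vertices with hub 8. Every automorphism fixes the hub and acts on the rim 8-cycle, so Aut(G) ≅ Aut(C_8) = D_8 of order 16.

the dihedral group of order 16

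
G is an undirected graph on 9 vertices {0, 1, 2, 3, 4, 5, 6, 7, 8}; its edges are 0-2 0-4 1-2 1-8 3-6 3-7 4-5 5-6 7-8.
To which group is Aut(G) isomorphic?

D_9

Every vertex has degree 2 and the graph is connected, so G is the 9-cycle C_9. The automorphisms of the 9-cycle are exactly the symmetries of a regular 9-gon: the dihedral group D_9, |D_9| = 18.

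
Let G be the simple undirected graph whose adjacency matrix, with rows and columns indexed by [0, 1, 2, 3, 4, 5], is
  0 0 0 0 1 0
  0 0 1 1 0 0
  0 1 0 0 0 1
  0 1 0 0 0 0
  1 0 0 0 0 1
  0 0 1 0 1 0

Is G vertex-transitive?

Automorphisms preserve degree, but G has vertices of degree 1 and vertices of degree 2; no automorphism maps one to the other, so G is not vertex-transitive.

No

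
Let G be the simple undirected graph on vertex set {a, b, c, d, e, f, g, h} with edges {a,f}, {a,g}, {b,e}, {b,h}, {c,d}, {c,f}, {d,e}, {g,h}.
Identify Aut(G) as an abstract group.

D_8

Every vertex has degree 2 and the graph is connected, so G is the 8-cycle C_8. The automorphisms of the 8-cycle are exactly the symmetries of a regular 8-gon: the dihedral group D_8, |D_8| = 16.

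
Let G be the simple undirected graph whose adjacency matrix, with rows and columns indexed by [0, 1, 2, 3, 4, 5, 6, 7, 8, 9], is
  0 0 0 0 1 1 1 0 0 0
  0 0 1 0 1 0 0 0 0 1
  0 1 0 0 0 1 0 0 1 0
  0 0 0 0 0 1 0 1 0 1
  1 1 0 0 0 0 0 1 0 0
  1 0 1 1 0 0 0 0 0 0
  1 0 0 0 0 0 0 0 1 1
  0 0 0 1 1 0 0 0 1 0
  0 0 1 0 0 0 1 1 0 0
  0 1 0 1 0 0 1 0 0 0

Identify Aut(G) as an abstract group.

G is 3-regular on 10 vertices with no triangles and no 4-cycles (girth 5): this is the Petersen graph. Viewing the Petersen graph as the Kneser graph K(5,2) — vertices are 2-subsets of {1,…,5}, edges join disjoint pairs — its automorphisms are exactly the permutations of the 5-element set, so Aut ≅ S_5 of order 120.

S_5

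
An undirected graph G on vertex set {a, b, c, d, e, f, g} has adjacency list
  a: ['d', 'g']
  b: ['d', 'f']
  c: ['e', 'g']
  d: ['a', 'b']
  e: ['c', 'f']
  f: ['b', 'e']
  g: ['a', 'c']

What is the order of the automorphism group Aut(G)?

14

G is 2-regular and connected on 7 vertices, i.e. the cycle C_7. C_7 has 7 rotations and 7 reflections, so Aut(C_7) ≅ D_7 of order 14.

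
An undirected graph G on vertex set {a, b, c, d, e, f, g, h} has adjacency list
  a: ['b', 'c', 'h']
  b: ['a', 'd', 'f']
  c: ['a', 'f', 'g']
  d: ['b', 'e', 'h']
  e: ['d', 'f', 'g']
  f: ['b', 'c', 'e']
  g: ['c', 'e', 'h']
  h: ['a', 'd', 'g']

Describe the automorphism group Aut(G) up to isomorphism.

Z_2^3 ⋊ S_3

G is 3-regular and bipartite on 2^3 = 8 vertices with girth 4; it is the hypercube graph Q_3. Aut(Q_3) consists of the signed permutations of the 3 coordinate axes: 3! permutations times 2^3 sign flips, so |Aut| = 2^3·3! = 48.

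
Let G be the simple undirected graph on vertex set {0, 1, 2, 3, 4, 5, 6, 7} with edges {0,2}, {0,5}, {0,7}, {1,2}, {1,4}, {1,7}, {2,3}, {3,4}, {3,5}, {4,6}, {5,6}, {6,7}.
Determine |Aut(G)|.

48

G is 3-regular and bipartite on 2^3 = 8 vertices with girth 4; it is the hypercube graph Q_3. Aut(Q_3) consists of the signed permutations of the 3 coordinate axes: 3! permutations times 2^3 sign flips, so |Aut| = 2^3·3! = 48.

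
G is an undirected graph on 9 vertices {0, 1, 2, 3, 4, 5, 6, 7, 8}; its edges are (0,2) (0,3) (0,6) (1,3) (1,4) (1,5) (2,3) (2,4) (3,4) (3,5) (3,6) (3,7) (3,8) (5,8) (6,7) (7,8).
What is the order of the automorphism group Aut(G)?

16

Vertex 3 is the unique vertex of degree 8; the remaining 8 vertices each have degree 3 and induce a cycle, so G is the wheel on 9 vertices with hub 3. Every automorphism fixes the hub and acts on the rim 8-cycle, so Aut(G) ≅ Aut(C_8) = D_8 of order 16.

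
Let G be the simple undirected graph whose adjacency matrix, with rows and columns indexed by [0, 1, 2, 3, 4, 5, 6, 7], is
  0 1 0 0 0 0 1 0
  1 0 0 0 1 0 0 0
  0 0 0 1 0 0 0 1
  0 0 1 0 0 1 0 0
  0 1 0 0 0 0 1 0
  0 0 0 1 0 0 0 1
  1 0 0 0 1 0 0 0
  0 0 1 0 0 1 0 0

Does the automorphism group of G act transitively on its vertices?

G has two connected components, {2, 3, 5, 7} and {0, 1, 4, 6}; each is 2-regular, so G = C_4 ⊔ C_4. Aut of a disjoint union of two copies of C_4 is the wreath product D_4 ≀ Z_2, of order 2·8² = 128. This group acts transitively on the 8 vertices.

Yes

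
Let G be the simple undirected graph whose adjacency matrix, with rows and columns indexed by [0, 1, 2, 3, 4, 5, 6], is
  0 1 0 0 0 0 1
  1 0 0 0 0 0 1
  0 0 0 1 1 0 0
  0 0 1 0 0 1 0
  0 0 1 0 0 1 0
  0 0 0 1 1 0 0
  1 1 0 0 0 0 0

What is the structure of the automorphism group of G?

D_4 × D_3

G has two connected components, {2, 3, 4, 5} and {0, 1, 6}; each is 2-regular, so G = C_4 ⊔ C_3. No automorphism exchanges components of different sizes, hence Aut(G) is the direct product D_4 × D_3, order 48.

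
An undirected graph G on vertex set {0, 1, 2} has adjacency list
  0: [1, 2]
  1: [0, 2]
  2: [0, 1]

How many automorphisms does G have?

Every vertex has degree 2, so G is the complete graph K_3. Every bijection on the vertex set is an automorphism of K_3; hence Aut(K_3) ≅ S_3, order 6.

6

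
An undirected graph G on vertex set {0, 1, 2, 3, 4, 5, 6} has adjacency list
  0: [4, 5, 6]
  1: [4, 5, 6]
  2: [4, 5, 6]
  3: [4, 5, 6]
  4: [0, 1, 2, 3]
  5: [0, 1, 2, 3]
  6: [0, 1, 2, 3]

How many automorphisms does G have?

144

The vertices split by degree into {4, 5, 6} (degree 4) and {0, 1, 2, 3} (degree 3); every edge runs between the two parts, so G is the complete bipartite graph K_{3,4}. The parts have unequal sizes, so no automorphism swaps them; each part is permuted independently, giving S_4 × S_3 of order 4!·3! = 144.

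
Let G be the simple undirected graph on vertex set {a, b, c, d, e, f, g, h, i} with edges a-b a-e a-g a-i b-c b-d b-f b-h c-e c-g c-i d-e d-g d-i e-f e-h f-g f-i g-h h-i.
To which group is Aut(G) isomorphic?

The vertices split by degree into {b, e, g, i} (degree 5) and {a, c, d, f, h} (degree 4); every edge runs between the two parts, so G is the complete bipartite graph K_{4,5}. The parts have unequal sizes, so no automorphism swaps them; each part is permuted independently, giving S_5 × S_4 of order 5!·4! = 2880.

S_5 × S_4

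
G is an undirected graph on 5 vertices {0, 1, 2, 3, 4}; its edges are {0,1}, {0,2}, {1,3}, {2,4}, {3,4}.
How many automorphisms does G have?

G is 2-regular and connected on 5 vertices, i.e. the cycle C_5. The automorphisms of the 5-cycle are exactly the symmetries of a regular 5-gon: the dihedral group D_5, |D_5| = 10.

10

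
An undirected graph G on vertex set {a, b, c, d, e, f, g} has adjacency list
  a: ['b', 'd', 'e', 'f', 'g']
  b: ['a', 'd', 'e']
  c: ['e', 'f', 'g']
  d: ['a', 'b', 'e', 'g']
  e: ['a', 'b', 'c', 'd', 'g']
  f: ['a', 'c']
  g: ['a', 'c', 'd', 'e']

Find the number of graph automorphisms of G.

The degree sequence is [5, 3, 3, 4, 5, 2, 4]. Checking the degree-preserving permutations of the vertex set shows that none except the identity preserves every edge, so Aut(G) is trivial.

1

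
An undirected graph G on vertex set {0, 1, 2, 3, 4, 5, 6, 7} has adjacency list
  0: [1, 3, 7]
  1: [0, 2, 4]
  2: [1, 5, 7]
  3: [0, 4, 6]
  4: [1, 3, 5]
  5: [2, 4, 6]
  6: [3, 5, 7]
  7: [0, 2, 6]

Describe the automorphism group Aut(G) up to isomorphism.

G is 3-regular and bipartite on 2^3 = 8 vertices with girth 4; it is the hypercube graph Q_3. Aut(Q_3) consists of the signed permutations of the 3 coordinate axes: 3! permutations times 2^3 sign flips, so |Aut| = 2^3·3! = 48.

Z_2^3 ⋊ S_3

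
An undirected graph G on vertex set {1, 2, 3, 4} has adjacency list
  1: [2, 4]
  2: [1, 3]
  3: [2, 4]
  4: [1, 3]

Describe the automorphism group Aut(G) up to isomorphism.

G is 2-regular and bipartite on 2^2 = 4 vertices with girth 4; it is the hypercube graph Q_2. Aut(Q_2) consists of the signed permutations of the 2 coordinate axes: 2! permutations times 2^2 sign flips, so |Aut| = 2^2·2! = 8.

D_4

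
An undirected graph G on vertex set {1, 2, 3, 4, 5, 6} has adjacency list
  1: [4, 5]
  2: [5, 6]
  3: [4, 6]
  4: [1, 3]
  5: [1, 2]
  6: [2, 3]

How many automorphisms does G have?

12

Every vertex has degree 2 and the graph is connected, so G is the 6-cycle C_6. C_6 has 6 rotations and 6 reflections, so Aut(C_6) ≅ D_6 of order 12.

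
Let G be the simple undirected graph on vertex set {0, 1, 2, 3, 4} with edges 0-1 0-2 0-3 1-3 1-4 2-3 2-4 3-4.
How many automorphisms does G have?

8

Vertex 3 is the unique vertex of degree 4; the remaining 4 vertices each have degree 3 and induce a cycle, so G is the wheel on 5 vertices with hub 3. Every automorphism fixes the hub and acts on the rim 4-cycle, so Aut(G) ≅ Aut(C_4) = D_4 of order 8.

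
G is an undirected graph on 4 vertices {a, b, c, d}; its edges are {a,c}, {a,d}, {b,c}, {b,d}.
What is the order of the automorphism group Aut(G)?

8

G is 2-regular and bipartite on 2^2 = 4 vertices with girth 4; it is the hypercube graph Q_2. Aut(Q_2) consists of the signed permutations of the 2 coordinate axes: 2! permutations times 2^2 sign flips, so |Aut| = 2^2·2! = 8.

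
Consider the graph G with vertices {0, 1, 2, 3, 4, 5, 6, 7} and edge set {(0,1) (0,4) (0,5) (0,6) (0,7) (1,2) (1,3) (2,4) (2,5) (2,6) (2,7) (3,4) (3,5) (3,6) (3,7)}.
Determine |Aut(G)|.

720

The vertices split by degree into {0, 2, 3} (degree 5) and {1, 4, 5, 6, 7} (degree 3); every edge runs between the two parts, so G is the complete bipartite graph K_{3,5}. The parts have unequal sizes, so no automorphism swaps them; each part is permuted independently, giving S_3 × S_5 of order 3!·5! = 720.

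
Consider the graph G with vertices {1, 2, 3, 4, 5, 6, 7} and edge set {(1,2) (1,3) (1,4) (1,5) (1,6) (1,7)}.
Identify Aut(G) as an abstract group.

S_6

Vertex 1 has degree 6 and every other vertex has degree 1, so G is the star K_{1,6} with centre 1. The 6 leaves are pairwise interchangeable while the centre is fixed, giving Aut(G) = S_6.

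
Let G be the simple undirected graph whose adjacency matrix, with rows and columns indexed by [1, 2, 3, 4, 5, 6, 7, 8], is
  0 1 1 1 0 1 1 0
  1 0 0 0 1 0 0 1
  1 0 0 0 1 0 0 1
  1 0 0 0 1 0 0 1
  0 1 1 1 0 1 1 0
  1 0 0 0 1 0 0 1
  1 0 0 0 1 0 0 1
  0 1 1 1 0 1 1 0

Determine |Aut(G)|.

The vertices split by degree into {1, 5, 8} (degree 5) and {2, 3, 4, 6, 7} (degree 3); every edge runs between the two parts, so G is the complete bipartite graph K_{3,5}. The parts have unequal sizes, so no automorphism swaps them; each part is permuted independently, giving S_5 × S_3 of order 5!·3! = 720.

720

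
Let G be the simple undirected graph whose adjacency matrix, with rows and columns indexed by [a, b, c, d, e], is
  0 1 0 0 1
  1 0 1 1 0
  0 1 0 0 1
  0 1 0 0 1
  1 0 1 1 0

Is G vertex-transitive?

No

Automorphisms preserve degree, but G has vertices of degree 2 and vertices of degree 3; no automorphism maps one to the other, so G is not vertex-transitive.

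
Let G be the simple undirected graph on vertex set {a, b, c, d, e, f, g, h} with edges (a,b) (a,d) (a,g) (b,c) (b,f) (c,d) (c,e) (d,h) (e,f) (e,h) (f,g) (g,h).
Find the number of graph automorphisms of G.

G is 3-regular and bipartite on 2^3 = 8 vertices with girth 4; it is the hypercube graph Q_3. Aut(Q_3) consists of the signed permutations of the 3 coordinate axes: 3! permutations times 2^3 sign flips, so |Aut| = 2^3·3! = 48.

48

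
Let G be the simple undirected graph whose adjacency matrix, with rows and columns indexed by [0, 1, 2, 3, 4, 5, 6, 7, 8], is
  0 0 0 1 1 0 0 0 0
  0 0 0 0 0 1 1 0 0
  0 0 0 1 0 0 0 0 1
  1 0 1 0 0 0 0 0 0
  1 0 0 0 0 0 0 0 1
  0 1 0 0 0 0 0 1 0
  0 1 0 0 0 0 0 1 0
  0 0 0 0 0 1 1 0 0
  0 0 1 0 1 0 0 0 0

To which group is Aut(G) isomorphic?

D_4 × D_5

G has two connected components, {0, 2, 3, 4, 8} and {1, 5, 6, 7}; each is 2-regular, so G = C_5 ⊔ C_4. The components are non-isomorphic (different sizes), so Aut(G) = Aut(C_4) × Aut(C_5) = D_4 × D_5 of order 8·10 = 80.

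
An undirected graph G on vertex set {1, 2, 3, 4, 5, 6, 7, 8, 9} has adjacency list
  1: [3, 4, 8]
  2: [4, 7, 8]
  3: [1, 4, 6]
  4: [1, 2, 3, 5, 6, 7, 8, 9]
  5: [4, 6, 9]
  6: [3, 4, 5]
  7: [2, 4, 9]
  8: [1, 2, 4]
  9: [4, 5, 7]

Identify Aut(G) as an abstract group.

the dihedral group of order 16

Vertex 4 is the unique vertex of degree 8; the remaining 8 vertices each have degree 3 and induce a cycle, so G is the wheel on 9 vertices with hub 4. Every automorphism fixes the hub and acts on the rim 8-cycle, so Aut(G) ≅ Aut(C_8) = D_8 of order 16.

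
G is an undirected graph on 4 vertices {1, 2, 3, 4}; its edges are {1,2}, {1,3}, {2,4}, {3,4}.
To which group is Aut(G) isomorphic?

the hyperoctahedral group B_2

G is 2-regular and bipartite on 2^2 = 4 vertices with girth 4; it is the hypercube graph Q_2. Aut(Q_2) consists of the signed permutations of the 2 coordinate axes: 2! permutations times 2^2 sign flips, so |Aut| = 2^2·2! = 8.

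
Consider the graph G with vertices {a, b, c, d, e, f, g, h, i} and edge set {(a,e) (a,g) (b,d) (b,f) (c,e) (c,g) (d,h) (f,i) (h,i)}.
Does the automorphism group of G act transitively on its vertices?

No

G has two connected components, {b, d, f, h, i} and {a, c, e, g}; each is 2-regular, so G = C_5 ⊔ C_4. The orbit of a under Aut(G) is {a, c, e, g}, which does not contain b, so G is not vertex-transitive.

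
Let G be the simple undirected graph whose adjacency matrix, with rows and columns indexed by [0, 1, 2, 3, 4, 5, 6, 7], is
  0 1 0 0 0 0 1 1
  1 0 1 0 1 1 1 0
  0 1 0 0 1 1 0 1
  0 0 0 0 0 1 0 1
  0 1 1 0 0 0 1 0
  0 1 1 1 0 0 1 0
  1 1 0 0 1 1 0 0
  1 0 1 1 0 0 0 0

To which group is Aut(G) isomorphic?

the trivial group

The degree sequence is [3, 5, 4, 2, 3, 4, 4, 3]. Checking the degree-preserving permutations of the vertex set shows that none except the identity preserves every edge, so Aut(G) is trivial.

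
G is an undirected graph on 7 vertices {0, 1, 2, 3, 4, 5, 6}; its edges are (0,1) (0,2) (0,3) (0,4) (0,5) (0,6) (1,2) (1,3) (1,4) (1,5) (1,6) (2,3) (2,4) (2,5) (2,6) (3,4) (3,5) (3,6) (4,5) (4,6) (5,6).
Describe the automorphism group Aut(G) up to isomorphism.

S_7

Every vertex has degree 6, so G is the complete graph K_7. Any permutation of the 7 vertices preserves K_7, so Aut(K_7) = S_7 of order 7! = 5040.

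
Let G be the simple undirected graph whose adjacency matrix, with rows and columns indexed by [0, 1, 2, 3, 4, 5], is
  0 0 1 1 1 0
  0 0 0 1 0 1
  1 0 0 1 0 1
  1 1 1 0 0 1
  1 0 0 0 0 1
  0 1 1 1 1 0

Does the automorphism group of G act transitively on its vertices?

Automorphisms preserve degree, but G has vertices of degree 2 and vertices of degree 4; no automorphism maps one to the other, so G is not vertex-transitive.

No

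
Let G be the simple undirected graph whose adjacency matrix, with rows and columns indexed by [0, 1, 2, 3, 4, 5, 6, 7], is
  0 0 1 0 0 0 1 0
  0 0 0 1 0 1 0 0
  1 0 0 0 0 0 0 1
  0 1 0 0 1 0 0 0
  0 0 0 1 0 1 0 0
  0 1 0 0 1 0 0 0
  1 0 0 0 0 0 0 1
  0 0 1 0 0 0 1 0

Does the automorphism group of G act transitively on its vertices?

G has two connected components, {1, 3, 4, 5} and {0, 2, 6, 7}; each is 2-regular, so G = C_4 ⊔ C_4. With two isomorphic components, Aut(G) = Aut(C_4) ≀ S_2 = (D_4 × D_4) ⋊ Z_2: permute each cycle by D_4, then optionally swap the two cycles. Order 2·(2·4)² = 128. This group acts transitively on the 8 vertices.

Yes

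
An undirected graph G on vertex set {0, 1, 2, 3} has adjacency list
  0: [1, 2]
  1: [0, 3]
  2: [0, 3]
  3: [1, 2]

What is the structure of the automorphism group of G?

G is 2-regular and bipartite on 2^2 = 4 vertices with girth 4; it is the hypercube graph Q_2. Aut(Q_2) consists of the signed permutations of the 2 coordinate axes: 2! permutations times 2^2 sign flips, so |Aut| = 2^2·2! = 8.

D_4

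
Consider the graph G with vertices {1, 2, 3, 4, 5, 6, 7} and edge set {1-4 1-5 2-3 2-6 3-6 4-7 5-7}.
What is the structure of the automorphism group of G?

G has two connected components, {1, 4, 5, 7} and {2, 3, 6}; each is 2-regular, so G = C_4 ⊔ C_3. No automorphism exchanges components of different sizes, hence Aut(G) is the direct product D_3 × D_4, order 48.

D_3 × D_4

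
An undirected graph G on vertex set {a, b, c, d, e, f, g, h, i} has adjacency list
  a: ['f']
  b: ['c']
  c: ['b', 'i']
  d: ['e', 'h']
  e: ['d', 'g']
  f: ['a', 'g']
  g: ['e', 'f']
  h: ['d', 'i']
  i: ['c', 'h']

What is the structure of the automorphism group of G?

the cyclic group of order 2

The degree sequence is [1, 1, 2, 2, 2, 2, 2, 2, 2]; the two degree-1 vertices a and b are the ends of a path, so G = P_9. A path has exactly one nontrivial symmetry — reversal — giving Aut(G) of order 2.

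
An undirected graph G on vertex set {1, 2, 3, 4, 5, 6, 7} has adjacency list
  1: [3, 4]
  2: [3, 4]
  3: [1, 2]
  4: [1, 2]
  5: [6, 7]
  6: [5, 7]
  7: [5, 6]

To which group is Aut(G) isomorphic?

D_3 × D_4

G has two connected components, {1, 2, 3, 4} and {5, 6, 7}; each is 2-regular, so G = C_4 ⊔ C_3. No automorphism exchanges components of different sizes, hence Aut(G) is the direct product D_3 × D_4, order 48.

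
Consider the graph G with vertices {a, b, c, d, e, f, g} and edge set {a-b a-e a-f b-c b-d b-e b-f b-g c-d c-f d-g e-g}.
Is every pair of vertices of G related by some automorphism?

Vertex b is the only vertex of degree 6, so every automorphism fixes it; G is not vertex-transitive.

No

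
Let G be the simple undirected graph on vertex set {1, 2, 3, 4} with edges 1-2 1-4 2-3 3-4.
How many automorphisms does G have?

G is 2-regular and bipartite on 2^2 = 4 vertices with girth 4; it is the hypercube graph Q_2. Aut(Q_2) consists of the signed permutations of the 2 coordinate axes: 2! permutations times 2^2 sign flips, so |Aut| = 2^2·2! = 8.

8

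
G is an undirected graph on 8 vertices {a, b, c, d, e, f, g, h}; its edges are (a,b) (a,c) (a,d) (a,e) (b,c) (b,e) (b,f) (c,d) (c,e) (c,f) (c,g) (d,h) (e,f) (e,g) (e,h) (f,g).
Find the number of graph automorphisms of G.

1

The degree sequence is [4, 4, 6, 3, 6, 4, 3, 2]. Checking the degree-preserving permutations of the vertex set shows that none except the identity preserves every edge, so Aut(G) is trivial.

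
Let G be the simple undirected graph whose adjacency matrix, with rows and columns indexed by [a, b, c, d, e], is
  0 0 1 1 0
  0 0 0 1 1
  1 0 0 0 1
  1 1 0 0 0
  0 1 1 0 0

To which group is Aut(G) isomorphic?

Every vertex has degree 2 and the graph is connected, so G is the 5-cycle C_5. C_5 has 5 rotations and 5 reflections, so Aut(C_5) ≅ D_5 of order 10.

the dihedral group of order 10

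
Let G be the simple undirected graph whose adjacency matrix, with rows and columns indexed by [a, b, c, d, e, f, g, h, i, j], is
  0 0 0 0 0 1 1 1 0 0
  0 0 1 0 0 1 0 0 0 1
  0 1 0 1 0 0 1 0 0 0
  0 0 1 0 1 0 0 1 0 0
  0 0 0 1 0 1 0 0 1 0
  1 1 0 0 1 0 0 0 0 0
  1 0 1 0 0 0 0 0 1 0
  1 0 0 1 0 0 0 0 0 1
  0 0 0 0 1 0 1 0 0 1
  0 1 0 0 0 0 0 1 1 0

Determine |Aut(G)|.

G is 3-regular on 10 vertices with no triangles and no 4-cycles (girth 5): this is the Petersen graph. It is a classical fact that the Petersen graph has automorphism group S_5 (order 120), arising from its description as the Kneser graph K(5,2).

120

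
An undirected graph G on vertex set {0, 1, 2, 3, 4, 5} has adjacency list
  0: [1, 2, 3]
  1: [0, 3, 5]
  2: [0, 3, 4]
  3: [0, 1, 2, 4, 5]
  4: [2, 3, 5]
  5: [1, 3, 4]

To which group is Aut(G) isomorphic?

the dihedral group of order 10

Vertex 3 is the unique vertex of degree 5; the remaining 5 vertices each have degree 3 and induce a cycle, so G is the wheel on 6 vertices with hub 3. Every automorphism fixes the hub and acts on the rim 5-cycle, so Aut(G) ≅ Aut(C_5) = D_5 of order 10.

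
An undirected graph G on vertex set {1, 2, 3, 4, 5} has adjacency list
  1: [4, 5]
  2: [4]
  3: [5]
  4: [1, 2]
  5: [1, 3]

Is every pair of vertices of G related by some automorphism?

No

Automorphisms preserve degree, but G has vertices of degree 1 and vertices of degree 2; no automorphism maps one to the other, so G is not vertex-transitive.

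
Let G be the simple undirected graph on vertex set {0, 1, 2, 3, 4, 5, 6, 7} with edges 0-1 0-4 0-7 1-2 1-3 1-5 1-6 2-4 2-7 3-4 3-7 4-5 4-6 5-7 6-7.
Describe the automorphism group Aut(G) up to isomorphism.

S_3 × S_5

The vertices split by degree into {1, 4, 7} (degree 5) and {0, 2, 3, 5, 6} (degree 3); every edge runs between the two parts, so G is the complete bipartite graph K_{3,5}. The parts have unequal sizes, so no automorphism swaps them; each part is permuted independently, giving S_3 × S_5 of order 3!·5! = 720.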